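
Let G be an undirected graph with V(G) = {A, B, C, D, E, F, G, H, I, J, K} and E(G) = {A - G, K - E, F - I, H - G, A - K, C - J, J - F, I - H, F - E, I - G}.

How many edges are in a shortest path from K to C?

Distance 0: K.
Distance 1: A, E.
Distance 2: F, G.
Distance 3: H, I, J.
Distance 4: C — contains C.

4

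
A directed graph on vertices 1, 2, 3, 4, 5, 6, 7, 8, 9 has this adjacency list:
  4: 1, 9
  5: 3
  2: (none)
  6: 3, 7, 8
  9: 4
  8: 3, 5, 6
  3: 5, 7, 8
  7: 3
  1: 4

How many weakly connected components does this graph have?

3

From 1: component {1, 4, 9}.
From 2: component {2}.
From 3: component {3, 5, 6, 7, 8}.
That's 3 components.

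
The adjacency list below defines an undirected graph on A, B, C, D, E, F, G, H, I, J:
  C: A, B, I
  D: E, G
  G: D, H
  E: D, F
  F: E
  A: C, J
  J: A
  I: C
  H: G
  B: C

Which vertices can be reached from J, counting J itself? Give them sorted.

Start at J.
Its neighbours: A.
Then their neighbours: C.
Then next layer: B, I.
Nothing further is reachable.

A, B, C, I, J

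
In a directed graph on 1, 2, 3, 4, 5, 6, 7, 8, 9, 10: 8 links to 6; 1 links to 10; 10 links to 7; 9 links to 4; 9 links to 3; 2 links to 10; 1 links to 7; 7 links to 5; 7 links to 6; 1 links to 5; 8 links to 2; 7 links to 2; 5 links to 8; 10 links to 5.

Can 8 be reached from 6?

No

6 has no outgoing edges, so nothing is reachable from it.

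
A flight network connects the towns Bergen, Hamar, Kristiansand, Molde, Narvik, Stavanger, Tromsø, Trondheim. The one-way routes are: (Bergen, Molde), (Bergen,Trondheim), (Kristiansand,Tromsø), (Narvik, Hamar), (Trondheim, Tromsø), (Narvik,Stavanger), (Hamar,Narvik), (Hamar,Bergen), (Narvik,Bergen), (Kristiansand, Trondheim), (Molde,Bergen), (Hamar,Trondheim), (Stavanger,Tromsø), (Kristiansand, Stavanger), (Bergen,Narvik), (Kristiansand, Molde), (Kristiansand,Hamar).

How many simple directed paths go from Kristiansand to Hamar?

2

Kristiansand→Hamar
Kristiansand→Molde→Bergen→Narvik→Hamar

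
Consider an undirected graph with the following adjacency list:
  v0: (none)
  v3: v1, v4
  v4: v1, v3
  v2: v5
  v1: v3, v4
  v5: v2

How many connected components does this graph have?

3

From v0: component {v0}.
From v1: component {v1, v3, v4}.
From v2: component {v2, v5}.
That's 3 components.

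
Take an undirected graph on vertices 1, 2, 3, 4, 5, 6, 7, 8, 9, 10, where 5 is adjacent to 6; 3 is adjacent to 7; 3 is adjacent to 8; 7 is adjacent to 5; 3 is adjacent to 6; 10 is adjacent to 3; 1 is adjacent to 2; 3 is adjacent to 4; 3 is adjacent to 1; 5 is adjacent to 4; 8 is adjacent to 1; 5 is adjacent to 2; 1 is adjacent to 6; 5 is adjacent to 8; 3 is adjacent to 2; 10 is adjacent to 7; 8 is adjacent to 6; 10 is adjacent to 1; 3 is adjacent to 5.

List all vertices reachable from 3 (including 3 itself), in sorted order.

1, 2, 3, 4, 5, 6, 7, 8, 10

Start at 3.
Its neighbours: 1, 2, 4, 5, 6, 7, 8, 10.
Nothing further is reachable.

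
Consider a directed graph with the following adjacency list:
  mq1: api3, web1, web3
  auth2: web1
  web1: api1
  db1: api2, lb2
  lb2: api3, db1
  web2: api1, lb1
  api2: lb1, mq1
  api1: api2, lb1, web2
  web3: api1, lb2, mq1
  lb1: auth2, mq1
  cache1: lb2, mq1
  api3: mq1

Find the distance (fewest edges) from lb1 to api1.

Distance 0: lb1.
Distance 1: auth2, mq1.
Distance 2: api3, web1, web3.
Distance 3: api1, lb2 — contains api1.

3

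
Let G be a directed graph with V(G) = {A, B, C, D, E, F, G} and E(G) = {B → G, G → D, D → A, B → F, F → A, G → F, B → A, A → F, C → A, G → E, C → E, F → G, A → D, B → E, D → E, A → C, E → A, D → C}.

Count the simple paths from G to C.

7

G→D→A→C
G→D→C
G→D→E→A→C
G→E→A→C
G→E→A→D→C
G→F→A→C
G→F→A→D→C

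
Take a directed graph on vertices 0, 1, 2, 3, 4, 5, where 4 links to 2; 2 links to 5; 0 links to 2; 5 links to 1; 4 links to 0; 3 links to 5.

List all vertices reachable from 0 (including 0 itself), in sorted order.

Start at 0.
Its neighbours: 2.
Then their neighbours: 5.
Then next layer: 1.
Nothing further is reachable.

0, 1, 2, 5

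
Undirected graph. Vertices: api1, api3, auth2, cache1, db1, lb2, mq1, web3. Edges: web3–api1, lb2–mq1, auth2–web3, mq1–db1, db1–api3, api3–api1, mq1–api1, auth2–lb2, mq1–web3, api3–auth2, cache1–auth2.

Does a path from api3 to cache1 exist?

Yes

Explore from api3.
Distance 1: reach api1, auth2, db1.
Distance 2: reach cache1, lb2, mq1, web3.
Found cache1.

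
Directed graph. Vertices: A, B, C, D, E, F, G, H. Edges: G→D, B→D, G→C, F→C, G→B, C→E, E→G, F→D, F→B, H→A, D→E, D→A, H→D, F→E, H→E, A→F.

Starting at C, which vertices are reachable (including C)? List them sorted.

A, B, C, D, E, F, G

Start at C.
Its neighbours: E.
Then their neighbours: G.
Then next layer: B, D.
Then next layer: A.
Then next layer: F.
Nothing further is reachable.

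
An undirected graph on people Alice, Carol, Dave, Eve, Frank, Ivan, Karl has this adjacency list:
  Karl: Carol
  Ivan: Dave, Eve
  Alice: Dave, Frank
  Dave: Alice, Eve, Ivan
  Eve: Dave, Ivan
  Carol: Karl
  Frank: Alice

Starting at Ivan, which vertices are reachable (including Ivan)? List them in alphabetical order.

Start at Ivan.
Its neighbours: Dave, Eve.
Then their neighbours: Alice.
Then next layer: Frank.
Nothing further is reachable.

Alice, Dave, Eve, Frank, Ivan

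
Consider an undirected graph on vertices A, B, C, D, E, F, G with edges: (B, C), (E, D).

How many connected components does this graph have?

5

From A: component {A}.
From B: component {B, C}.
From D: component {D, E}.
From F: component {F}.
From G: component {G}.
That's 5 components.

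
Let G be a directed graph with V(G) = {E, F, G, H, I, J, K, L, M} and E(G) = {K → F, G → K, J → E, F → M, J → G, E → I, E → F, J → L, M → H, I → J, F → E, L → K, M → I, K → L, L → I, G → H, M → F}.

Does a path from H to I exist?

H has no outgoing edges, so nothing is reachable from it.

No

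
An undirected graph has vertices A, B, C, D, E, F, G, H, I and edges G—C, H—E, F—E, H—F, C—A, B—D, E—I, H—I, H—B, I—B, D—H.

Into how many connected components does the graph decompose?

From A: component {A, C, G}.
From B: component {B, D, E, F, H, I}.
That's 2 components.

2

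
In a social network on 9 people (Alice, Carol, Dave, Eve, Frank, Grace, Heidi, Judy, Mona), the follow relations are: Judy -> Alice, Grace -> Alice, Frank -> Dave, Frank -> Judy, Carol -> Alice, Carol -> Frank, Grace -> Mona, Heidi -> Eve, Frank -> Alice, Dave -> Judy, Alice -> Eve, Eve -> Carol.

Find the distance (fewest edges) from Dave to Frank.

Distance 0: Dave.
Distance 1: Judy.
Distance 2: Alice.
Distance 3: Eve.
Distance 4: Carol.
Distance 5: Frank — contains Frank.

5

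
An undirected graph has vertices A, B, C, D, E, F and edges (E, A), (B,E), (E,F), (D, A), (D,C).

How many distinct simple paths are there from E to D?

E–A–D

1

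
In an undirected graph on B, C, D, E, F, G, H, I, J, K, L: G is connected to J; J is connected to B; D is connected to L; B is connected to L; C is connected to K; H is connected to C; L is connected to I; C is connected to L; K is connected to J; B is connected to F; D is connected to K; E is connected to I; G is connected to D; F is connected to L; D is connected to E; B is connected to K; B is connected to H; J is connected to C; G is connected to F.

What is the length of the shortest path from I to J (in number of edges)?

Distance 0: I.
Distance 1: E, L.
Distance 2: B, C, D, F.
Distance 3: G, H, J, K — contains J.

3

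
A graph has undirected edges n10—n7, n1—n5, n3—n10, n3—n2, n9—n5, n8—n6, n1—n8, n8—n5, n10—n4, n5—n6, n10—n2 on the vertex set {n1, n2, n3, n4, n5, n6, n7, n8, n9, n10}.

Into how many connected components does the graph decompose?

From n1: component {n1, n5, n6, n8, n9}.
From n2: component {n2, n3, n4, n7, n10}.
That's 2 components.

2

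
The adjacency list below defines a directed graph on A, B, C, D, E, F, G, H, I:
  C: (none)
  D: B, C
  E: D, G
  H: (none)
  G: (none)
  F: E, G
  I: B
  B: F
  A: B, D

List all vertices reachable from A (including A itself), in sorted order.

A, B, C, D, E, F, G

Start at A.
Its neighbours: B, D.
Then their neighbours: C, F.
Then next layer: E, G.
Nothing further is reachable.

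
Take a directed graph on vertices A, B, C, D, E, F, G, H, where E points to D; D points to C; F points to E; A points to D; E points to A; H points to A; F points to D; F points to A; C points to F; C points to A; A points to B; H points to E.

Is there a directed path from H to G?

Explore from H.
Distance 1: reach A, E.
Distance 2: reach B, D.
Distance 3: reach C.
Distance 4: reach F.
The search from H is exhausted; no directed path reaches G.

No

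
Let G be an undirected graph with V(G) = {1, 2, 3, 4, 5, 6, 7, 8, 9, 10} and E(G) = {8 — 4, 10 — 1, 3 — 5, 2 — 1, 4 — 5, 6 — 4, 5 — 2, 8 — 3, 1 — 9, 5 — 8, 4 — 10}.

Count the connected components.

2

From 1: component {1, 2, 3, 4, 5, 6, 8, 9, 10}.
From 7: component {7}.
That's 2 components.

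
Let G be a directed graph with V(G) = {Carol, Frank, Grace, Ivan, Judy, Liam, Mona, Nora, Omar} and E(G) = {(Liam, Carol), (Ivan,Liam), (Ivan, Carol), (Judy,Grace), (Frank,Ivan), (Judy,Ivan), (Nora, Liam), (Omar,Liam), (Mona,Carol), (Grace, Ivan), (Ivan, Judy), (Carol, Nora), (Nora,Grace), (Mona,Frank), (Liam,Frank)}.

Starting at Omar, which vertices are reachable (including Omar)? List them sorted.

Start at Omar.
Its neighbours: Liam.
Then their neighbours: Carol, Frank.
Then next layer: Ivan, Nora.
Then next layer: Grace, Judy.
Nothing further is reachable.

Carol, Frank, Grace, Ivan, Judy, Liam, Nora, Omar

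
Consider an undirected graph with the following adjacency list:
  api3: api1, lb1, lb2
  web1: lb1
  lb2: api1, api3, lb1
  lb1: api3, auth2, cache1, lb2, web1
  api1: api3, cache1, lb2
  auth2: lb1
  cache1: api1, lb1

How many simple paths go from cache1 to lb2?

6

cache1–api1–api3–lb1–lb2
cache1–api1–api3–lb2
cache1–api1–lb2
cache1–lb1–api3–api1–lb2
cache1–lb1–api3–lb2
cache1–lb1–lb2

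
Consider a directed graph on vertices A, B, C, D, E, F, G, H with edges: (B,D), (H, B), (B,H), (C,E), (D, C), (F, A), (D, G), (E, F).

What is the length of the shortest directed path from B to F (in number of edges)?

4

Distance 0: B.
Distance 1: D, H.
Distance 2: C, G.
Distance 3: E.
Distance 4: F — contains F.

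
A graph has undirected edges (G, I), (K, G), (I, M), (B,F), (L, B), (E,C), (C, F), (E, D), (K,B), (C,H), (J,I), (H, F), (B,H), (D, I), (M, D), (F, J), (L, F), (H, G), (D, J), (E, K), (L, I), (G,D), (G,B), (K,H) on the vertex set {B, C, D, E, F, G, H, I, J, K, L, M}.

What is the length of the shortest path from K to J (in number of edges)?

3

Distance 0: K.
Distance 1: B, E, G, H.
Distance 2: C, D, F, I, L.
Distance 3: J, M — contains J.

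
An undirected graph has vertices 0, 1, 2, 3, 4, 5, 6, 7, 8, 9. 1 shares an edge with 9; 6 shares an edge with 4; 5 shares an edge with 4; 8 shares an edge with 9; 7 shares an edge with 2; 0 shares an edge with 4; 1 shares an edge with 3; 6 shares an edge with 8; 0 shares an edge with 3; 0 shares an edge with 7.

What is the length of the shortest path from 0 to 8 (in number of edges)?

Distance 0: 0.
Distance 1: 3, 4, 7.
Distance 2: 1, 2, 5, 6.
Distance 3: 8, 9 — contains 8.

3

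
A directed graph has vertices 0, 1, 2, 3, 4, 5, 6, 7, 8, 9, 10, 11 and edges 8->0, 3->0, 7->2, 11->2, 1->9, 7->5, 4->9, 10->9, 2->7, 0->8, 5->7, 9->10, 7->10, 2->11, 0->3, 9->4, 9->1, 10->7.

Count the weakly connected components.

From 0: component {0, 3, 8}.
From 1: component {1, 2, 4, 5, 7, 9, 10, 11}.
From 6: component {6}.
That's 3 components.

3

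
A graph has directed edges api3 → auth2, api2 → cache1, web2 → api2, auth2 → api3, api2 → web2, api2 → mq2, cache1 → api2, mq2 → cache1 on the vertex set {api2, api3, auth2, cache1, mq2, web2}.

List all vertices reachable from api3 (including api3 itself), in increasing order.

Start at api3.
Its neighbours: auth2.
Nothing further is reachable.

api3, auth2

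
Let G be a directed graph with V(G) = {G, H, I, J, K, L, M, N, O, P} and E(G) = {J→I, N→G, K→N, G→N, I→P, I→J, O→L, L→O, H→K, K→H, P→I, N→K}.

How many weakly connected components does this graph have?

4

From G: component {G, H, K, N}.
From I: component {I, J, P}.
From L: component {L, O}.
From M: component {M}.
That's 4 components.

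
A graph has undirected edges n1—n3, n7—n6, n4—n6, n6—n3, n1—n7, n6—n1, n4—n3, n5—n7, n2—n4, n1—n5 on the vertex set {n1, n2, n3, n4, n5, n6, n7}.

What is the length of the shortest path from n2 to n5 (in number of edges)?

4

Distance 0: n2.
Distance 1: n4.
Distance 2: n3, n6.
Distance 3: n1, n7.
Distance 4: n5 — contains n5.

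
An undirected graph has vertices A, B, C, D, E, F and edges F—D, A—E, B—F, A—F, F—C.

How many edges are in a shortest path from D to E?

Distance 0: D.
Distance 1: F.
Distance 2: A, B, C.
Distance 3: E — contains E.

3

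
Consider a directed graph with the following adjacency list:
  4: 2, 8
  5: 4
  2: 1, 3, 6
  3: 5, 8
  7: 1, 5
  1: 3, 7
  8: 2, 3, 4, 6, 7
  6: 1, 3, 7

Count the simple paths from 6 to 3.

11

6→1→3
6→1→7→5→4→2→3
6→1→7→5→4→8→2→3
6→1→7→5→4→8→3
6→3
6→7→1→3
6→7→5→4→2→1→3
6→7→5→4→2→3
6→7→5→4→8→2→1→3
6→7→5→4→8→2→3
6→7→5→4→8→3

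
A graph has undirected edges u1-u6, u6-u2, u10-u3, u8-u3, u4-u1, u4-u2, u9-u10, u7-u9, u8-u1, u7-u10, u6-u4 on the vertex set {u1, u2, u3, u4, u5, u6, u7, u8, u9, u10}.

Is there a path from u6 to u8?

Explore from u6.
Distance 1: reach u1, u2, u4.
Distance 2: reach u8.
Found u8.

Yes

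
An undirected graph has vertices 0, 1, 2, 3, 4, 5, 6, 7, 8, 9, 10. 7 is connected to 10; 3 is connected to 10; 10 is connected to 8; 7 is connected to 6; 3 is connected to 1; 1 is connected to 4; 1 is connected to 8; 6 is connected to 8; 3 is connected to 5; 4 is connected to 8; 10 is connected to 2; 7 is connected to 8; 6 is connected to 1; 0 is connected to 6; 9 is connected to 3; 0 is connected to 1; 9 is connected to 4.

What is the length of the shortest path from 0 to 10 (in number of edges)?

3

Distance 0: 0.
Distance 1: 1, 6.
Distance 2: 3, 4, 7, 8.
Distance 3: 5, 9, 10 — contains 10.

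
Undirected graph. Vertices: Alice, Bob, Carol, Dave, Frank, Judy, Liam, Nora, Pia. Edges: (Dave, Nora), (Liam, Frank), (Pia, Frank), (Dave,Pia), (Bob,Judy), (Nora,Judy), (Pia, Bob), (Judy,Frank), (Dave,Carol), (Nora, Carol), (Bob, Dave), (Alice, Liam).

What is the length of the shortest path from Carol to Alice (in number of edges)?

Distance 0: Carol.
Distance 1: Dave, Nora.
Distance 2: Bob, Judy, Pia.
Distance 3: Frank.
Distance 4: Liam.
Distance 5: Alice — contains Alice.

5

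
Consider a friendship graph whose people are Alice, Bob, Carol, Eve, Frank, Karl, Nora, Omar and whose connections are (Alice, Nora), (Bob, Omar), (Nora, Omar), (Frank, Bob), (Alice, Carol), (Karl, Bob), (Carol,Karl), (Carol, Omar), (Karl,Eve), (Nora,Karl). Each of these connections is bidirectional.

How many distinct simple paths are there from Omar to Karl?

5

Omar–Bob–Karl
Omar–Carol–Alice–Nora–Karl
Omar–Carol–Karl
Omar–Nora–Alice–Carol–Karl
Omar–Nora–Karl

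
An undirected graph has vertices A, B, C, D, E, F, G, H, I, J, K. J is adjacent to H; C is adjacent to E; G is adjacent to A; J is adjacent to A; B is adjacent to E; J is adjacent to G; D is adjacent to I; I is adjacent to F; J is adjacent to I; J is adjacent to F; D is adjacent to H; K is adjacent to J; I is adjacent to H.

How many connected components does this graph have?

From A: component {A, D, F, G, H, I, J, K}.
From B: component {B, C, E}.
That's 2 components.

2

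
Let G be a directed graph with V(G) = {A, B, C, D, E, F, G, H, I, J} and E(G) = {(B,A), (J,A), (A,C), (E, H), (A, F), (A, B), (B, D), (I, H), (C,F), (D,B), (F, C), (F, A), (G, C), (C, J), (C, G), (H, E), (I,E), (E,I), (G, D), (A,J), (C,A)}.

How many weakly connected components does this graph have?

2

From A: component {A, B, C, D, F, G, J}.
From E: component {E, H, I}.
That's 2 components.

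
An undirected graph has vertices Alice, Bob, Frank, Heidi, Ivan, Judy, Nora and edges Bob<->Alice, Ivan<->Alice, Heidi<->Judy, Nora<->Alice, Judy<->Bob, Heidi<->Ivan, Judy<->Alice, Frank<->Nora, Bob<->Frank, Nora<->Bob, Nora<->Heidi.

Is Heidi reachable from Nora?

Yes

Explore from Nora.
Distance 1: reach Alice, Bob, Frank, Heidi.
Found Heidi.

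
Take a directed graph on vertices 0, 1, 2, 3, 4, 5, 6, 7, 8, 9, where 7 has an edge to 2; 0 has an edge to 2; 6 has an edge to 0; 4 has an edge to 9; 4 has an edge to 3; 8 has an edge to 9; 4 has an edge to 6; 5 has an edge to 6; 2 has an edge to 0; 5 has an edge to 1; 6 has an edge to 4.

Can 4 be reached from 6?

Explore from 6.
Distance 1: reach 0, 4.
Found 4.

Yes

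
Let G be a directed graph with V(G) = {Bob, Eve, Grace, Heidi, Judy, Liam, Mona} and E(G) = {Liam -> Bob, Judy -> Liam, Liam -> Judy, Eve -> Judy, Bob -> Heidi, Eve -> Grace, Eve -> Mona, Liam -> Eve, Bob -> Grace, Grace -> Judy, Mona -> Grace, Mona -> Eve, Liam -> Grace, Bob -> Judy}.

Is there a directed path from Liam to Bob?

Explore from Liam.
Distance 1: reach Bob, Eve, Grace, Judy.
Found Bob.

Yes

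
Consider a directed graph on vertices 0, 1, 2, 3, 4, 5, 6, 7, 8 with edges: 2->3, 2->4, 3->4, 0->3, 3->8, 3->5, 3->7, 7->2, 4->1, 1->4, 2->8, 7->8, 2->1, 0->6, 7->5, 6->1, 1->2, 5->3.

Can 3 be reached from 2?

Yes

Explore from 2.
Distance 1: reach 1, 3, 4, 8.
Found 3.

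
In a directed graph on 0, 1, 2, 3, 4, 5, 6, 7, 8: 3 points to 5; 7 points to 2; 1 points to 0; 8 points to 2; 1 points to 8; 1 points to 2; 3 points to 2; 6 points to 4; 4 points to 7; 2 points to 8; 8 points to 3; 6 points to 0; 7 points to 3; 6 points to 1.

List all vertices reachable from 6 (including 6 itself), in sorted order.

0, 1, 2, 3, 4, 5, 6, 7, 8

Start at 6.
Its neighbours: 0, 1, 4.
Then their neighbours: 2, 7, 8.
Then next layer: 3.
Then next layer: 5.
Every vertex is now reached.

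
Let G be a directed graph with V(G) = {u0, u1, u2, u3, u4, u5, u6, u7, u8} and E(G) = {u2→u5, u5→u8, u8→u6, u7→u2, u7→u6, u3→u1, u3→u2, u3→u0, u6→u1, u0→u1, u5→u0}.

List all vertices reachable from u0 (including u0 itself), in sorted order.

Start at u0.
Its neighbours: u1.
Nothing further is reachable.

u0, u1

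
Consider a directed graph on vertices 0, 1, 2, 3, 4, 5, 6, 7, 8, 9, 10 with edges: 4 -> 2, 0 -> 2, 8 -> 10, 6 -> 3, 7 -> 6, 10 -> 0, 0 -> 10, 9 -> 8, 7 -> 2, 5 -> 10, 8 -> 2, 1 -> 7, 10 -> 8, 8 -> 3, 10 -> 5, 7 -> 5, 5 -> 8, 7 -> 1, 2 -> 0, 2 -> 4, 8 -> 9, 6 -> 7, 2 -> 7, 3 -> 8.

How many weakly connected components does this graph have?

1

From 0: component {0, 1, 2, 3, 4, 5, 6, 7, 8, 9, 10}.
That's 1 component.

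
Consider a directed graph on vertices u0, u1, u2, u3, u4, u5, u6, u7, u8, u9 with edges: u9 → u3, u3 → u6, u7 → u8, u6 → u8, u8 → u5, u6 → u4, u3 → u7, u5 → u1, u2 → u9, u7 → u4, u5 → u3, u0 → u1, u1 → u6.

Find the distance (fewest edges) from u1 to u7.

5

Distance 0: u1.
Distance 1: u6.
Distance 2: u4, u8.
Distance 3: u5.
Distance 4: u3.
Distance 5: u7 — contains u7.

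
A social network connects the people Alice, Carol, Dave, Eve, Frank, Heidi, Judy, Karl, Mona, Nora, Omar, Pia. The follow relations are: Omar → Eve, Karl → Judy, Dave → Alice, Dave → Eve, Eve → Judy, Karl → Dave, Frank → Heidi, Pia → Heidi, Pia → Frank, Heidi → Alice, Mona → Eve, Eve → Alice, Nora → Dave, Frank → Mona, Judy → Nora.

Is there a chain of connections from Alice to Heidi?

Alice has no outgoing edges, so nothing is reachable from it.

No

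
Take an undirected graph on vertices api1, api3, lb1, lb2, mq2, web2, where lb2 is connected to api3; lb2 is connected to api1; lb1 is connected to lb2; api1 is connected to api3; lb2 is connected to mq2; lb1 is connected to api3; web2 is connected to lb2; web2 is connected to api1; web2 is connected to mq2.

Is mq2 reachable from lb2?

Explore from lb2.
Distance 1: reach api1, api3, lb1, mq2, web2.
Found mq2.

Yes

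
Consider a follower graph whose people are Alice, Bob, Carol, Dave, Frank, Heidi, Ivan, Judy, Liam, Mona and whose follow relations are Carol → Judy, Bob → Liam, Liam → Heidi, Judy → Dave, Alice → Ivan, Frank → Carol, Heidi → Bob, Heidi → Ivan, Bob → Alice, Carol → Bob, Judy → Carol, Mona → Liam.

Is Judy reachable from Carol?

Yes

Explore from Carol.
Distance 1: reach Bob, Judy.
Found Judy.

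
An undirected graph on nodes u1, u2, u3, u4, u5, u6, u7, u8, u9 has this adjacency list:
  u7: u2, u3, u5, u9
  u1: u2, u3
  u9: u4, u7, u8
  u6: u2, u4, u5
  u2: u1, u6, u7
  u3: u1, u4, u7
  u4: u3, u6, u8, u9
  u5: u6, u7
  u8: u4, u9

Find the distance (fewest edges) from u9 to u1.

3

Distance 0: u9.
Distance 1: u4, u7, u8.
Distance 2: u2, u3, u5, u6.
Distance 3: u1 — contains u1.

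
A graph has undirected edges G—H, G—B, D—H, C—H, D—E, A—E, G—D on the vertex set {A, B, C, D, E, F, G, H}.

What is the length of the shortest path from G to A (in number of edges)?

3

Distance 0: G.
Distance 1: B, D, H.
Distance 2: C, E.
Distance 3: A — contains A.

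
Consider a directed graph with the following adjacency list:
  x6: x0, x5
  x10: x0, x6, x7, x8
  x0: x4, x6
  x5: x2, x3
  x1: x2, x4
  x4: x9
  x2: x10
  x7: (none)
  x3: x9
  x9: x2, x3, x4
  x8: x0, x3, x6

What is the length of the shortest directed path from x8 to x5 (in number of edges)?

Distance 0: x8.
Distance 1: x0, x3, x6.
Distance 2: x4, x5, x9 — contains x5.

2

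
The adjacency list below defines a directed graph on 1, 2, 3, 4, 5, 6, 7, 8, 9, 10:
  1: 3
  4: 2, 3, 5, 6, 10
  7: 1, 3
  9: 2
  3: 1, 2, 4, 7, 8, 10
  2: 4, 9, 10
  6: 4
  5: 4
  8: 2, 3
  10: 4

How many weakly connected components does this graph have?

From 1: component {1, 2, 3, 4, 5, 6, 7, 8, 9, 10}.
That's 1 component.

1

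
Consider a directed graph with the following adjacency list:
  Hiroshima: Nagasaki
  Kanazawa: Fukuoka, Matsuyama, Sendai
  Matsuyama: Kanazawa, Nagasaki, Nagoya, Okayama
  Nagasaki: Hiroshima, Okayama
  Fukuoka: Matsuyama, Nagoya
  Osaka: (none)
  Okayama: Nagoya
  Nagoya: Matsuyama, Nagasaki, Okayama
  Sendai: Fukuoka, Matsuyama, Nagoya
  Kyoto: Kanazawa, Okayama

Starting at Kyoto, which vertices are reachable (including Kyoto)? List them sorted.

Start at Kyoto.
Its neighbours: Kanazawa, Okayama.
Then their neighbours: Fukuoka, Matsuyama, Nagoya, Sendai.
Then next layer: Nagasaki.
Then next layer: Hiroshima.
Nothing further is reachable.

Fukuoka, Hiroshima, Kanazawa, Kyoto, Matsuyama, Nagasaki, Nagoya, Okayama, Sendai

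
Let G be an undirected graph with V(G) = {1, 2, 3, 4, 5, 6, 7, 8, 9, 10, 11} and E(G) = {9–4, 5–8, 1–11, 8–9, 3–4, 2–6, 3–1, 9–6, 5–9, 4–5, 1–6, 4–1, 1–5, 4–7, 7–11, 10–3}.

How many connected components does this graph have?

From 1: component {1, 2, 3, 4, 5, 6, 7, 8, 9, 10, 11}.
That's 1 component.

1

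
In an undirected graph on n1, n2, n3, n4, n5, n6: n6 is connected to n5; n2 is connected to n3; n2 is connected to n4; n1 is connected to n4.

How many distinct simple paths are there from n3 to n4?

n3–n2–n4

1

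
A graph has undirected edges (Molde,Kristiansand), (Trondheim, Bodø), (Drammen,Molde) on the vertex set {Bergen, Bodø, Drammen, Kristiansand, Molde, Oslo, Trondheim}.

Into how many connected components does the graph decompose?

4

From Bergen: component {Bergen}.
From Bodø: component {Bodø, Trondheim}.
From Drammen: component {Drammen, Kristiansand, Molde}.
From Oslo: component {Oslo}.
That's 4 components.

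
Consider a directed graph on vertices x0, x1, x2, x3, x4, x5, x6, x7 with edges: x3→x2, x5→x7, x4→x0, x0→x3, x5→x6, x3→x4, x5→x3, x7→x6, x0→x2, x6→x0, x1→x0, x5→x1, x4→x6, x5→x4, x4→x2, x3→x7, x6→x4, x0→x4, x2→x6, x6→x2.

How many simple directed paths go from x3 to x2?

x3→x2
x3→x4→x0→x2
x3→x4→x2
x3→x4→x6→x0→x2
x3→x4→x6→x2
x3→x7→x6→x0→x2
x3→x7→x6→x0→x4→x2
x3→x7→x6→x2
x3→x7→x6→x4→x0→x2
x3→x7→x6→x4→x2

10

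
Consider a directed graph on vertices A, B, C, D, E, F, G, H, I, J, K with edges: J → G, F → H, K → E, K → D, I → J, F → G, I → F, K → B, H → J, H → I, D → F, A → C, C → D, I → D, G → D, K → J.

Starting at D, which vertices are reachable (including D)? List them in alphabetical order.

Start at D.
Its neighbours: F.
Then their neighbours: G, H.
Then next layer: I, J.
Nothing further is reachable.

D, F, G, H, I, J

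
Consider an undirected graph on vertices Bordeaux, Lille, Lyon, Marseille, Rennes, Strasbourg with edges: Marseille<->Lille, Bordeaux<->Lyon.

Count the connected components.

From Bordeaux: component {Bordeaux, Lyon}.
From Lille: component {Lille, Marseille}.
From Rennes: component {Rennes}.
From Strasbourg: component {Strasbourg}.
That's 4 components.

4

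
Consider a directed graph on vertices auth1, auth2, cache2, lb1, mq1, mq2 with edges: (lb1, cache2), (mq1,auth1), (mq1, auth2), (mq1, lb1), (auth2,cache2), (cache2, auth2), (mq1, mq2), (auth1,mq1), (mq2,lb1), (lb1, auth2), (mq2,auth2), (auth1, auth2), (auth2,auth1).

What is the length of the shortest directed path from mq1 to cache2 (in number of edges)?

2

Distance 0: mq1.
Distance 1: auth1, auth2, lb1, mq2.
Distance 2: cache2 — contains cache2.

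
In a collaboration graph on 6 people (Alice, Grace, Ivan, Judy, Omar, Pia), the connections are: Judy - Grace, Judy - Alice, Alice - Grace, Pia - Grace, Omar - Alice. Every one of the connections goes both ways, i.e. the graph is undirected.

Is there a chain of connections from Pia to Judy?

Explore from Pia.
Distance 1: reach Grace.
Distance 2: reach Alice, Judy.
Found Judy.

Yes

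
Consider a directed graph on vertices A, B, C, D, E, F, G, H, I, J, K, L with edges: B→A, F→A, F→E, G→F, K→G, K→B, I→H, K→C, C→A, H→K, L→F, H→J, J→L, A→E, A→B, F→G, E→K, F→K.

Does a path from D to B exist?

D has no outgoing edges, so nothing is reachable from it.

No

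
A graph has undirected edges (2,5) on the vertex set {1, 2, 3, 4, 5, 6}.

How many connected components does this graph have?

From 1: component {1}.
From 2: component {2, 5}.
From 3: component {3}.
From 4: component {4}.
From 6: component {6}.
That's 5 components.

5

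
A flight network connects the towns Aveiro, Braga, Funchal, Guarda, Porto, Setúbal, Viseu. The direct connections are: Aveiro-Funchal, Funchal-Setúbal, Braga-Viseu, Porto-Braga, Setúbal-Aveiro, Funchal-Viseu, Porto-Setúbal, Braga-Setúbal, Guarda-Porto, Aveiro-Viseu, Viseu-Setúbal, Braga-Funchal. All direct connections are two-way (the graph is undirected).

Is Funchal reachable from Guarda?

Yes

Explore from Guarda.
Distance 1: reach Porto.
Distance 2: reach Braga, Setúbal.
Distance 3: reach Aveiro, Funchal, Viseu.
Found Funchal.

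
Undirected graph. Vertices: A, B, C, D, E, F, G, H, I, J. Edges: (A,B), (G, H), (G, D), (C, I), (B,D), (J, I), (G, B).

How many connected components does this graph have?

From A: component {A, B, D, G, H}.
From C: component {C, I, J}.
From E: component {E}.
From F: component {F}.
That's 4 components.

4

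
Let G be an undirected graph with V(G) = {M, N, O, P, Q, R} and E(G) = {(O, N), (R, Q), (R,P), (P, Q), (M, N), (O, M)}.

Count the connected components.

From M: component {M, N, O}.
From P: component {P, Q, R}.
That's 2 components.

2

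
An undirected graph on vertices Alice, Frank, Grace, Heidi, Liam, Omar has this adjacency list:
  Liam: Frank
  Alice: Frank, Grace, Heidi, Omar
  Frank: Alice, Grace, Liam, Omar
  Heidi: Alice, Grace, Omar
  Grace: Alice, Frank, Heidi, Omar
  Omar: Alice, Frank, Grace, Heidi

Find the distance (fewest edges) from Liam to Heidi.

3

Distance 0: Liam.
Distance 1: Frank.
Distance 2: Alice, Grace, Omar.
Distance 3: Heidi — contains Heidi.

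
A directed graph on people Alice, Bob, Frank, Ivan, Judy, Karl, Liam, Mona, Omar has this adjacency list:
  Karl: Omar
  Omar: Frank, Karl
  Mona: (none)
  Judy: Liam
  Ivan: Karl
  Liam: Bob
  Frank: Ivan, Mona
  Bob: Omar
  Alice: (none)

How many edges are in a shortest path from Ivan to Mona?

4

Distance 0: Ivan.
Distance 1: Karl.
Distance 2: Omar.
Distance 3: Frank.
Distance 4: Mona — contains Mona.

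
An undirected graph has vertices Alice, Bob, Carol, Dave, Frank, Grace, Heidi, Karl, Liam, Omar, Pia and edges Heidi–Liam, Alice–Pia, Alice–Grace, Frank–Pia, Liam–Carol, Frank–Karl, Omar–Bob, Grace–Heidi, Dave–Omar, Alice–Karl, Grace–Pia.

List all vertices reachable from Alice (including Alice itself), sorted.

Start at Alice.
Its neighbours: Grace, Karl, Pia.
Then their neighbours: Frank, Heidi.
Then next layer: Liam.
Then next layer: Carol.
Nothing further is reachable.

Alice, Carol, Frank, Grace, Heidi, Karl, Liam, Pia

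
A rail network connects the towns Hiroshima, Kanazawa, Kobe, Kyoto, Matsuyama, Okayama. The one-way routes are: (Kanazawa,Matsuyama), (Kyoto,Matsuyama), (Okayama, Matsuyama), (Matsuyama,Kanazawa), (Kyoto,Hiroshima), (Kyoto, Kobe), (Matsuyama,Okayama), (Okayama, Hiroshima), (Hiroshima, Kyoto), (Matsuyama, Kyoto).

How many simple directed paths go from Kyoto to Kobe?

Kyoto→Kobe

1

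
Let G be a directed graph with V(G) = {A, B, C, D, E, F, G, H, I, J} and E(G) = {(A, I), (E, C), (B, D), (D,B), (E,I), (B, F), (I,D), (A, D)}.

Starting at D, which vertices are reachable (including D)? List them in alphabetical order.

B, D, F

Start at D.
Its neighbours: B.
Then their neighbours: F.
Nothing further is reachable.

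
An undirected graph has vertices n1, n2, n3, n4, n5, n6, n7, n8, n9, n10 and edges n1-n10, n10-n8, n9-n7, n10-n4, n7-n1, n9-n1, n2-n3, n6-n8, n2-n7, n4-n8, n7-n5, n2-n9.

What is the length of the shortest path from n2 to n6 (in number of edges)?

Distance 0: n2.
Distance 1: n3, n7, n9.
Distance 2: n1, n5.
Distance 3: n10.
Distance 4: n4, n8.
Distance 5: n6 — contains n6.

5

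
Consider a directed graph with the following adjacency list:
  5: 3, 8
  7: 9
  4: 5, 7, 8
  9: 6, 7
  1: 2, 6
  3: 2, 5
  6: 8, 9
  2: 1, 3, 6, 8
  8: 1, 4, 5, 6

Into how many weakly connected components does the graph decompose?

1

From 1: component {1, 2, 3, 4, 5, 6, 7, 8, 9}.
That's 1 component.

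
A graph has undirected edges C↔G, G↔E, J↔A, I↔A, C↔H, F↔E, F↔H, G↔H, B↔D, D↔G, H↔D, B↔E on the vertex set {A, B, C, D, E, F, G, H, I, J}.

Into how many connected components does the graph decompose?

2

From A: component {A, I, J}.
From B: component {B, C, D, E, F, G, H}.
That's 2 components.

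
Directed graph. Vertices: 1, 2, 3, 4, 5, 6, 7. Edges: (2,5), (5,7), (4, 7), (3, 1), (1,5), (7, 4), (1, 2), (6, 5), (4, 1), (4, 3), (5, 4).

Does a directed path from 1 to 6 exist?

Explore from 1.
Distance 1: reach 2, 5.
Distance 2: reach 4, 7.
Distance 3: reach 3.
The search from 1 is exhausted; no directed path reaches 6.

No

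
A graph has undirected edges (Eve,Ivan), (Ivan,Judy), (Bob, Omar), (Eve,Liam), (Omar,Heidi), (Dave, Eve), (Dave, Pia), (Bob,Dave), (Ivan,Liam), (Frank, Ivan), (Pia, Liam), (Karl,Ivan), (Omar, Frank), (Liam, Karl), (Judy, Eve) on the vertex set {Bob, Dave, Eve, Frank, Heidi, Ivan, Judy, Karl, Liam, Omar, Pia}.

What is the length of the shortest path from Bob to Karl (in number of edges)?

Distance 0: Bob.
Distance 1: Dave, Omar.
Distance 2: Eve, Frank, Heidi, Pia.
Distance 3: Ivan, Judy, Liam.
Distance 4: Karl — contains Karl.

4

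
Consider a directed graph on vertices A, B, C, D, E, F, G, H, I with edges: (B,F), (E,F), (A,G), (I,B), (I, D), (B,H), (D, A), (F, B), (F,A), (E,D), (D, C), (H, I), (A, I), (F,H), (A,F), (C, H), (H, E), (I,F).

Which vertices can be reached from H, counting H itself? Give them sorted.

A, B, C, D, E, F, G, H, I

Start at H.
Its neighbours: E, I.
Then their neighbours: B, D, F.
Then next layer: A, C.
Then next layer: G.
Every vertex is now reached.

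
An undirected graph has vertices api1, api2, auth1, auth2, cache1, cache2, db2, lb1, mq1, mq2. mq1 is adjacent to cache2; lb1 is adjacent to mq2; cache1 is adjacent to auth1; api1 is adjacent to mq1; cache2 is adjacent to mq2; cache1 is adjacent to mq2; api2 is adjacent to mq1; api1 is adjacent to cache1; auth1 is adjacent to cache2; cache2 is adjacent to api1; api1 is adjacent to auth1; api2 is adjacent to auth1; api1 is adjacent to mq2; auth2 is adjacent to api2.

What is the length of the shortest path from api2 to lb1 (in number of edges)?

Distance 0: api2.
Distance 1: auth1, auth2, mq1.
Distance 2: api1, cache1, cache2.
Distance 3: mq2.
Distance 4: lb1 — contains lb1.

4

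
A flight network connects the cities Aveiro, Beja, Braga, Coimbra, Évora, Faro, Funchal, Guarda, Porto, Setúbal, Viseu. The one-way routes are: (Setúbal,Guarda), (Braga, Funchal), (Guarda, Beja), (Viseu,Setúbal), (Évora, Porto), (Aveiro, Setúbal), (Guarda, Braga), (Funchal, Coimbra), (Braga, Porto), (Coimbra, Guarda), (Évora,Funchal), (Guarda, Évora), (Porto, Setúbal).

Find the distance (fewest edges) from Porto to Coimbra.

5

Distance 0: Porto.
Distance 1: Setúbal.
Distance 2: Guarda.
Distance 3: Beja, Braga, Évora.
Distance 4: Funchal.
Distance 5: Coimbra — contains Coimbra.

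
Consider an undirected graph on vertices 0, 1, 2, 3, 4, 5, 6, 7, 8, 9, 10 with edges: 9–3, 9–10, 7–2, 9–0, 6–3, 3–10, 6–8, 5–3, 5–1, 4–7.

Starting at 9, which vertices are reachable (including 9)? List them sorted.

Start at 9.
Its neighbours: 0, 3, 10.
Then their neighbours: 5, 6.
Then next layer: 1, 8.
Nothing further is reachable.

0, 1, 3, 5, 6, 8, 9, 10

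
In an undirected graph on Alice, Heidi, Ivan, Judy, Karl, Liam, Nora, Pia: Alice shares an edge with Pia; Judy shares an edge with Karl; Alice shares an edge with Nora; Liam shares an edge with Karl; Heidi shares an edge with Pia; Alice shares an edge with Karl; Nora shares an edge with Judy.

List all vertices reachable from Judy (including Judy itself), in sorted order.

Alice, Heidi, Judy, Karl, Liam, Nora, Pia

Start at Judy.
Its neighbours: Karl, Nora.
Then their neighbours: Alice, Liam.
Then next layer: Pia.
Then next layer: Heidi.
Nothing further is reachable.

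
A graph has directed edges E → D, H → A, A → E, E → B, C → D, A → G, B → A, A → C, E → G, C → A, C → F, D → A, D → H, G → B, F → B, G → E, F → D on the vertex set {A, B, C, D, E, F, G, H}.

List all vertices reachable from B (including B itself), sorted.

Start at B.
Its neighbours: A.
Then their neighbours: C, E, G.
Then next layer: D, F.
Then next layer: H.
Every vertex is now reached.

A, B, C, D, E, F, G, H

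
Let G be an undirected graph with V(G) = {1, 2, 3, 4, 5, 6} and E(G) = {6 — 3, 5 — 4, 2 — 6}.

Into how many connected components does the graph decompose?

From 1: component {1}.
From 2: component {2, 3, 6}.
From 4: component {4, 5}.
That's 3 components.

3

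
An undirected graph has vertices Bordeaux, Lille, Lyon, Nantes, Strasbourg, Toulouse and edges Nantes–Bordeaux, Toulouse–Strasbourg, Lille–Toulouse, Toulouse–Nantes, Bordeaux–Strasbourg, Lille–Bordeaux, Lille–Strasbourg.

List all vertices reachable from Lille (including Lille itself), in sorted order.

Start at Lille.
Its neighbours: Bordeaux, Strasbourg, Toulouse.
Then their neighbours: Nantes.
Nothing further is reachable.

Bordeaux, Lille, Nantes, Strasbourg, Toulouse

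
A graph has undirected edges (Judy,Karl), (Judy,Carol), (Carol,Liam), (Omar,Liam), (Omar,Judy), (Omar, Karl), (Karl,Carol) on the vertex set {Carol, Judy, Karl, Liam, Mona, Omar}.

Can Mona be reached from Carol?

Explore from Carol.
Distance 1: reach Judy, Karl, Liam.
Distance 2: reach Omar.
The search is exhausted without reaching Mona; it lies in a different component.

No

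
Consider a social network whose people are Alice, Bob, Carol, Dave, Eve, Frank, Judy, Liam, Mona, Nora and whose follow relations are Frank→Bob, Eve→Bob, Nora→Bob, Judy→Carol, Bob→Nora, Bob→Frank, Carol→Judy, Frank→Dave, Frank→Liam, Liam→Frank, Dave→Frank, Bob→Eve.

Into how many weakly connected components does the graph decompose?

4

From Alice: component {Alice}.
From Bob: component {Bob, Dave, Eve, Frank, Liam, Nora}.
From Carol: component {Carol, Judy}.
From Mona: component {Mona}.
That's 4 components.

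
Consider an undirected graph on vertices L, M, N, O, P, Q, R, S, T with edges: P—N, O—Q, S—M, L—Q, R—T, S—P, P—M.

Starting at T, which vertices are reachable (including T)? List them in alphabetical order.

Start at T.
Its neighbours: R.
Nothing further is reachable.

R, T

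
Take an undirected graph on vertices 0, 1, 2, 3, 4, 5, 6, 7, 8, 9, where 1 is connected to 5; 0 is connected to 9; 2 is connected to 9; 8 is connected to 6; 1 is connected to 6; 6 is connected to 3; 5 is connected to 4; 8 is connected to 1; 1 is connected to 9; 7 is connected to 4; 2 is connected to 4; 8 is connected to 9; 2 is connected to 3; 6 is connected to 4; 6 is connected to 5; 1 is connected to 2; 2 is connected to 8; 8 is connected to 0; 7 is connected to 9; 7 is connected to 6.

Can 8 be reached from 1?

Yes

Explore from 1.
Distance 1: reach 2, 5, 6, 8, 9.
Found 8.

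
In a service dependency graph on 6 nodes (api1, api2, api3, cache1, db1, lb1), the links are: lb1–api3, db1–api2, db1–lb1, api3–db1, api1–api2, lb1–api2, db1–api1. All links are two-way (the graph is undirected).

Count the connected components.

From api1: component {api1, api2, api3, db1, lb1}.
From cache1: component {cache1}.
That's 2 components.

2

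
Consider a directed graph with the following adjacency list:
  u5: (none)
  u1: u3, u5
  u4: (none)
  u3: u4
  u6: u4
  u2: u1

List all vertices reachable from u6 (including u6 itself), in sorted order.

Start at u6.
Its neighbours: u4.
Nothing further is reachable.

u4, u6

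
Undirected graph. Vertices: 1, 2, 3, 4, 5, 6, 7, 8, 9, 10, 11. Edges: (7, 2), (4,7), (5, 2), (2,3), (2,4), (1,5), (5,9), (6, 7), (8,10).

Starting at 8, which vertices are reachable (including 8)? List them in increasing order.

Start at 8.
Its neighbours: 10.
Nothing further is reachable.

8, 10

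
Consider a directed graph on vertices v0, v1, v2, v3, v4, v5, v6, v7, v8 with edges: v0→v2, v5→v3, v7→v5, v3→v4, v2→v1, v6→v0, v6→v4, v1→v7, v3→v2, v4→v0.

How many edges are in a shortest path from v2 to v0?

6

Distance 0: v2.
Distance 1: v1.
Distance 2: v7.
Distance 3: v5.
Distance 4: v3.
Distance 5: v4.
Distance 6: v0 — contains v0.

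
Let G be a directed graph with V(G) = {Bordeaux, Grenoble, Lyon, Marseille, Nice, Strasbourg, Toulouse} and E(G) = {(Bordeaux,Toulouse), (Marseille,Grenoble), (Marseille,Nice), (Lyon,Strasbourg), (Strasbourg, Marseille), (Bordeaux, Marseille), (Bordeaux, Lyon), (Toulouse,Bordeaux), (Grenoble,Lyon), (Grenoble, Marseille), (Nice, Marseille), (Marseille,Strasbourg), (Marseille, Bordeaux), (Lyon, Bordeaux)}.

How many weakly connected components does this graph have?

1

From Bordeaux: component {Bordeaux, Grenoble, Lyon, Marseille, Nice, Strasbourg, Toulouse}.
That's 1 component.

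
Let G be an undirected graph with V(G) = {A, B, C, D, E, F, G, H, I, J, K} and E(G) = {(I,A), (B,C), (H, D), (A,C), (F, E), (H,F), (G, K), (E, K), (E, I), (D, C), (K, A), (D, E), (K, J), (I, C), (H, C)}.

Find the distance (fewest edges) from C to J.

3

Distance 0: C.
Distance 1: A, B, D, H, I.
Distance 2: E, F, K.
Distance 3: G, J — contains J.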